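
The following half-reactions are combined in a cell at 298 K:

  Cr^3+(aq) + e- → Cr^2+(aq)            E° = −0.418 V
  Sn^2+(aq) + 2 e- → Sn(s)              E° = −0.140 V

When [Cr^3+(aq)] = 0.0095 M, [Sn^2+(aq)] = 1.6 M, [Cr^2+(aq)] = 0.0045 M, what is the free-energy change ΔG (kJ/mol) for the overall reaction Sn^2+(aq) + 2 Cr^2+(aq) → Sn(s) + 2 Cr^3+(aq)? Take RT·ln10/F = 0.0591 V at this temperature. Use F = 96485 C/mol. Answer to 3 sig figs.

With Sn²⁺/Sn reduced at the cathode, E°cell = −0.140 − (−0.418) = +0.278 V and n = 2.
The reaction quotient is [Cr^3+(aq)]^2 / ([Sn^2+(aq)]·[Cr^2+(aq)]^2) = 2.79; by Nernst, E = +0.278 − (0.0591/2)(0.445) = +0.2649 V.
Then ΔG = −nFE = −2 × 96485 × +0.2649 J/mol = −51.1 kJ/mol.

−51.1 kJ/mol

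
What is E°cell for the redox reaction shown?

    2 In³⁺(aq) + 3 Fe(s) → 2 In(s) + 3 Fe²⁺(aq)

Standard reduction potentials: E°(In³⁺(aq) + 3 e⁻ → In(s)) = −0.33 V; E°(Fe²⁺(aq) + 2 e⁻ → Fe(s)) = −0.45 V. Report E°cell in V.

+0.12 V

In the reaction as written, In³⁺(aq) is reduced (cathode) and Fe²⁺(aq) is produced by oxidation at the anode.
E°cell = E°(cathode) − E°(anode) = −0.33 − (−0.45) = +0.12 V.
The positive value indicates the reaction is spontaneous as written.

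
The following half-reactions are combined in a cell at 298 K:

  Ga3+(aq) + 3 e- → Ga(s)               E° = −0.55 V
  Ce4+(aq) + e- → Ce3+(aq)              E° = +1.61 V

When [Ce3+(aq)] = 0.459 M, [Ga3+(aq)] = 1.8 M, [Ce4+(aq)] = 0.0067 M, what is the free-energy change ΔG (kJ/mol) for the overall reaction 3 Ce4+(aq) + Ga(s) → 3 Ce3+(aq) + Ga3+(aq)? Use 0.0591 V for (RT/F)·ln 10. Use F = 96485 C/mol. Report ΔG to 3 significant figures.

With Ce⁴⁺/Ce³⁺ reduced at the cathode, E°cell = +1.61 − (−0.55) = +2.16 V and n = 3.
Q = ([Ce3+(aq)]^3·[Ga3+(aq)]) / [Ce4+(aq)]^3 = 5.79×10^5, so log Q = 5.762 and E = +2.16 − (0.0591/3)(5.762) = +2.0465 V.
ΔG = −nFE = −(3)(96485)(+2.0465) J/mol = −592 kJ/mol.

−592 kJ/mol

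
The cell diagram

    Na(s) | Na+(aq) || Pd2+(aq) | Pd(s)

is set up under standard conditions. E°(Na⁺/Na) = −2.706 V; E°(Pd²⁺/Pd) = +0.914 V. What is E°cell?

+3.620 V

By convention the left-hand electrode in cell notation is the anode (oxidation) and the right-hand electrode is the cathode (reduction).
E°cell = E°(right) − E°(left) = +0.914 − (−2.706) = +3.620 V.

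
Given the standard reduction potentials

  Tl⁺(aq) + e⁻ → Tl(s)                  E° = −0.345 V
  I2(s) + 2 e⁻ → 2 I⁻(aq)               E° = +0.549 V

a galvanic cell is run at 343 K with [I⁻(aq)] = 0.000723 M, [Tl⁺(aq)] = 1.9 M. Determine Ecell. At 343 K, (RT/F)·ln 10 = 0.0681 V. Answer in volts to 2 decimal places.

+1.09 V

The I₂/I⁻ couple has the more positive E°, so it is the cathode; Tl⁺/Tl is the anode.
E°cell = +0.549 − (−0.345) = +0.894 V, with n = 2 electrons transferred.
Balancing gives I2(s) + 2 Tl(s) → 2 I⁻(aq) + 2 Tl⁺(aq); hence Q = [I⁻(aq)]^2·[Tl⁺(aq)]^2 = 1.89×10^−6 (log Q = −5.724).
Applying E = E° − (RT ln10/nF)·log Q gives +0.894 − (0.0681/2)(−5.724) = +1.09 V.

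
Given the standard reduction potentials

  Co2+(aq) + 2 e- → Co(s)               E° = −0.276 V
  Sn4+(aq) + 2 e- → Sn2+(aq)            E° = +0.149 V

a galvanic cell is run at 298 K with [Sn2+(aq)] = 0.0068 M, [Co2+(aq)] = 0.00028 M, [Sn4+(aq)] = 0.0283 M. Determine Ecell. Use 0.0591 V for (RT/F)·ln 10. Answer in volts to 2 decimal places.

+0.55 V

The Sn⁴⁺/Sn²⁺ couple has the more positive E°, so it is the cathode; Co²⁺/Co is the anode.
The standard potential is +0.149 − (−0.276) = +0.425 V and the balanced reaction transfers n = 2 electrons.
Balancing gives Sn4+(aq) + Co(s) → Sn2+(aq) + Co2+(aq); hence Q = ([Sn2+(aq)]·[Co2+(aq)]) / [Sn4+(aq)] = 6.73×10^−5 (log Q = −4.172).
By the Nernst equation, E = +0.425 − (0.0591/2)·(−4.172) = +0.55 V.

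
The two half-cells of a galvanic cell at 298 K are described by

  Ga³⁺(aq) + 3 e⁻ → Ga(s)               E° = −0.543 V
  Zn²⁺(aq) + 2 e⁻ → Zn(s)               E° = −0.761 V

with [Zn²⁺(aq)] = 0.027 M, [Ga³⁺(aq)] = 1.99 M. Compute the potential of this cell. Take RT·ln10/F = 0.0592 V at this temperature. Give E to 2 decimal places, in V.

The Ga³⁺/Ga couple has the more positive E°, so it is the cathode; Zn²⁺/Zn is the anode.
The standard potential is −0.543 − (−0.761) = +0.218 V and the balanced reaction transfers n = 6 electrons.
For the overall reaction 2 Ga³⁺(aq) + 3 Zn(s) → 2 Ga(s) + 3 Zn²⁺(aq), Q = [Zn²⁺(aq)]^3 / [Ga³⁺(aq)]^2 = 4.97×10^−6, giving log Q = −5.304.
Applying E = E° − (RT ln10/nF)·log Q gives +0.218 − (0.0592/6)(−5.304) = +0.27 V.

+0.27 V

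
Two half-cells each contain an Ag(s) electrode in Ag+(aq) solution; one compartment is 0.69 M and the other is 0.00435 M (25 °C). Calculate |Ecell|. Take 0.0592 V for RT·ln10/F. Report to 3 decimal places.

For a concentration cell E°cell = 0, since both electrodes use the same couple.
The compartment with the higher Ag+(aq) concentration (0.69 M) acts as the cathode; ions are reduced there and produced at the dilute (0.00435 M) anode.
With n = 1, Ecell = −(0.0592/1)·log([dilute]/[conc]) = −(0.0592/1)·log(0.00435/0.69) = +0.130 V.

0.130 V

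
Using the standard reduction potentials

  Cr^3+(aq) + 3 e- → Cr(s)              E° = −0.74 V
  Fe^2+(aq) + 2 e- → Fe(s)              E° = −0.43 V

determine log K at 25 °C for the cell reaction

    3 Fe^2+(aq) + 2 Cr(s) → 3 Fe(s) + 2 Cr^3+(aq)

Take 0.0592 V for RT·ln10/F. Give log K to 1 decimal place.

log K = 31.4

The Fe²⁺/Fe couple is reduced (cathode); E°cell = −0.43 − (−0.74) = +0.31 V with n = 6.
At equilibrium E = 0, so log K = nE°cell / 0.0592 = (6)(+0.31) / 0.0592 = 31.4.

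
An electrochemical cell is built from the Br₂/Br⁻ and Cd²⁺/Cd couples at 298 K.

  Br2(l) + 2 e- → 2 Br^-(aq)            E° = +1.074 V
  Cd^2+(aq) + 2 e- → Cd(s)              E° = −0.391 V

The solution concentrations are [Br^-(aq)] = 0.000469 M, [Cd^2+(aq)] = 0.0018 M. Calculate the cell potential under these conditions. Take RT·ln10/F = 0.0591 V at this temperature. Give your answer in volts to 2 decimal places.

Since E°(Br₂/Br⁻) > E°(Cd²⁺/Cd), Br₂/Br⁻ serves as the cathode.
E°cell = +1.074 − (−0.391) = +1.465 V, with n = 2 electrons transferred.
Balancing gives Br2(l) + Cd(s) → 2 Br^-(aq) + Cd^2+(aq); hence Q = [Br^-(aq)]^2·[Cd^2+(aq)] = 3.96×10^−10 (log Q = −9.402).
E = E° − (0.0591/n)·log Q = +1.465 − (0.0591/2)(−9.402) = +1.74 V.

+1.74 V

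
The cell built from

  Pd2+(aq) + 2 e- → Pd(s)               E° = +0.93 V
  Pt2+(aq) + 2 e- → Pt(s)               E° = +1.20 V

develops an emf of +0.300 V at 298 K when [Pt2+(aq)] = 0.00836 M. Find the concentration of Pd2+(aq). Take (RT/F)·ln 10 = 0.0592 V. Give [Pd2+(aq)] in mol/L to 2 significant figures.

With Pt²⁺/Pt at the cathode and Pd²⁺/Pd at the anode, E°cell = +1.20 − (+0.93) = +0.27 V (n = 2).
Since E = E° − (0.0592/n)·log Q, log Q = n(E° − E)/0.0592 = −1.014.
The balanced reaction is Pt2+(aq) + Pd(s) → Pt(s) + Pd2+(aq), so Q = [Pd2+(aq)] / [Pt2+(aq)].
Isolating [Pd2+(aq)] in Q = 10^{−1.014} yields log [Pd2+(aq)] = −3.092, i.e. 0.00081 M.

0.00081 M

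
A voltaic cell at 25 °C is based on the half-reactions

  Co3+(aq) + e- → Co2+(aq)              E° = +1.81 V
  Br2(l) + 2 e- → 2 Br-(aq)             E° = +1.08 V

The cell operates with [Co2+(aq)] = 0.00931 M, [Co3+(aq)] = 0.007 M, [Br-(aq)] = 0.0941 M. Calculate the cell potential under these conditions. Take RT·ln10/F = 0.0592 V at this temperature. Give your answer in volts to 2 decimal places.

+0.66 V

The Co³⁺/Co²⁺ couple has the more positive E°, so it is the cathode; Br₂/Br⁻ is the anode.
E°cell = +1.81 − (+1.08) = +0.73 V, with n = 2 electrons transferred.
Balancing gives 2 Co3+(aq) + 2 Br-(aq) → 2 Co2+(aq) + Br2(l); hence Q = [Co2+(aq)]^2 / ([Co3+(aq)]^2·[Br-(aq)]^2) = 200 (log Q = 2.301).
By the Nernst equation, E = +0.73 − (0.0592/2)·(2.301) = +0.66 V.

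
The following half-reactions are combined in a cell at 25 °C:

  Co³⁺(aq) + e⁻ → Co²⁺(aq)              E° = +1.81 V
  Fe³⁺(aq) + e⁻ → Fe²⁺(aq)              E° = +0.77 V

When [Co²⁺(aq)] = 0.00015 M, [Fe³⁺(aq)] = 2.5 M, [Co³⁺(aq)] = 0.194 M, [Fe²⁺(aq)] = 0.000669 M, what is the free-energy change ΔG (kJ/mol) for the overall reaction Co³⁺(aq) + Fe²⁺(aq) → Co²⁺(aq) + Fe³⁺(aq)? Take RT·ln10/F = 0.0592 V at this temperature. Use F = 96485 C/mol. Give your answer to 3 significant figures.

−97.7 kJ/mol

E°cell = +1.81 − (+0.77) = +1.04 V; the balanced reaction transfers n = 1 electron.
The reaction quotient is ([Co²⁺(aq)]·[Fe³⁺(aq)]) / ([Co³⁺(aq)]·[Fe²⁺(aq)]) = 2.89; by Nernst, E = +1.04 − (0.0592/1)(0.461) = +1.0127 V.
Then ΔG = −nFE = −1 × 96485 × +1.0127 J/mol = −97.7 kJ/mol.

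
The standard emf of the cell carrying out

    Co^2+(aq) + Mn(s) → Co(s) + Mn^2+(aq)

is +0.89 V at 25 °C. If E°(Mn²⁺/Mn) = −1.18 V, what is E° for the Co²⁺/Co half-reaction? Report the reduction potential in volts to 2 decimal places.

In the reaction as written the Co²⁺/Co couple is reduced (cathode) and Mn²⁺/Mn is oxidized (anode), so E°cell = E°(Co²⁺/Co) − E°(Mn²⁺/Mn).
E°(Co²⁺/Co) = E°cell + E°(anode) = +0.89 + (−1.18) = −0.29 V.

−0.29 V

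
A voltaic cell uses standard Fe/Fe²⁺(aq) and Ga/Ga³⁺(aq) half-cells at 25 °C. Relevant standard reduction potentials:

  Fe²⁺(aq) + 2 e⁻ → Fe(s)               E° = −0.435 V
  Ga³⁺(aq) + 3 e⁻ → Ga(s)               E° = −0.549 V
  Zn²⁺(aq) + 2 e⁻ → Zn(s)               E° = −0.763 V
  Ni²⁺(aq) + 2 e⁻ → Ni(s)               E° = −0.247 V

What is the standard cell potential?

+0.114 V

The Fe²⁺/Fe couple has the higher E°, so Fe ion is reduced (cathode) and Ga is oxidized (anode).
E°cell = E°(cathode) − E°(anode) = −0.435 − (−0.549) = +0.114 V.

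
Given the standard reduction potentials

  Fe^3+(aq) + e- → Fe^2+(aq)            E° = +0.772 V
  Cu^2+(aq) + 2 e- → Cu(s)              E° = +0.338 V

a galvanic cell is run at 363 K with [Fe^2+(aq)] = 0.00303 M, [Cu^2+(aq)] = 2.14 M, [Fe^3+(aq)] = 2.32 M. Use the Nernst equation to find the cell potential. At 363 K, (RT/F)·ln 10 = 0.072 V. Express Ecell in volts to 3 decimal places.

Fe³⁺/Fe²⁺ is reduced (cathode, E° = +0.772 V) and Cu²⁺/Cu is oxidized (anode).
E°cell = E°cat − E°an = +0.772 − (+0.338) = +0.434 V; n = 2.
For the overall reaction 2 Fe^3+(aq) + Cu(s) → 2 Fe^2+(aq) + Cu^2+(aq), Q = ([Fe^2+(aq)]^2·[Cu^2+(aq)]) / [Fe^3+(aq)]^2 = 3.65×10^−6, giving log Q = −5.438.
E = E° − (0.072/n)·log Q = +0.434 − (0.072/2)(−5.438) = +0.630 V.

+0.630 V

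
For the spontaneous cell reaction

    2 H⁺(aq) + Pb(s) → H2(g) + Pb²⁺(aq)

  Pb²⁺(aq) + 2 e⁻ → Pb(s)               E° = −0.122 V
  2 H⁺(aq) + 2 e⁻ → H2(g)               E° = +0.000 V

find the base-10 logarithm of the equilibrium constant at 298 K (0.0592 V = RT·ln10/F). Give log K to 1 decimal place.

The 2H⁺/H₂ couple is reduced (cathode); E°cell = +0.000 − (−0.122) = +0.122 V with n = 2.
At equilibrium E = 0, so log K = nE°cell / 0.0592 = (2)(+0.122) / 0.0592 = 4.1.

log K = 4.1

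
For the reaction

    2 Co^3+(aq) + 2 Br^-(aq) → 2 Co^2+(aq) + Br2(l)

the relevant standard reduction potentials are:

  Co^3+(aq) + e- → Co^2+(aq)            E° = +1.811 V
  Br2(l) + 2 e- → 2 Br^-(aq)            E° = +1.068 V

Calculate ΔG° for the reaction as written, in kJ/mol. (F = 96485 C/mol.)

In the reaction as written Co^3+(aq) is reduced, so the Co³⁺/Co²⁺ couple is the cathode and Br₂/Br⁻ is the anode.
E°cell = +1.811 − (+1.068) = +0.743 V; balancing electrons gives n = 2.
ΔG° = −nFE°cell = −(2)(96485)(+0.743) J/mol = −143 kJ/mol.

−143 kJ/mol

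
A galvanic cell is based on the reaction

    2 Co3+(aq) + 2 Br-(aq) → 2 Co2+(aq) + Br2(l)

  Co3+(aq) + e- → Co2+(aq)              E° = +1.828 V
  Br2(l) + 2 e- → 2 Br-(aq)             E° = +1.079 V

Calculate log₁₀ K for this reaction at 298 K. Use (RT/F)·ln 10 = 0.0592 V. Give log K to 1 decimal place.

The Co³⁺/Co²⁺ couple is reduced (cathode); E°cell = +1.828 − (+1.079) = +0.749 V with n = 2.
At equilibrium E = 0, so log K = nE°cell / 0.0592 = (2)(+0.749) / 0.0592 = 25.3.

log K = 25.3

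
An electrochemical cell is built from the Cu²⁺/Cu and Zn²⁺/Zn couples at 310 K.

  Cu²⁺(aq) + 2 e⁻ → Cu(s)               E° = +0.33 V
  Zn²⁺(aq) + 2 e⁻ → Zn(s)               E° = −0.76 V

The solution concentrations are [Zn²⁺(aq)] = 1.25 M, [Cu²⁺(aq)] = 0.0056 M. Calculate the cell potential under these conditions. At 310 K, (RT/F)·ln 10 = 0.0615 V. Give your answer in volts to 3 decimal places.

Cu²⁺/Cu is reduced (cathode, E° = +0.33 V) and Zn²⁺/Zn is oxidized (anode).
E°cell = +0.33 − (−0.76) = +1.09 V, with n = 2 electrons transferred.
Balancing gives Cu²⁺(aq) + Zn(s) → Cu(s) + Zn²⁺(aq); hence Q = [Zn²⁺(aq)] / [Cu²⁺(aq)] = 223 (log Q = 2.349).
Applying E = E° − (RT ln10/nF)·log Q gives +1.09 − (0.0615/2)(2.349) = +1.018 V.

+1.018 V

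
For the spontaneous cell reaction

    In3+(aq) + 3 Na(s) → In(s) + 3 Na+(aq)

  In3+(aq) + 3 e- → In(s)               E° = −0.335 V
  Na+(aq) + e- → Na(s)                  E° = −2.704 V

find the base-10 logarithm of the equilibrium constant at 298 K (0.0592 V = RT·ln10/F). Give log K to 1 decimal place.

log K = 120.1

The In³⁺/In couple is reduced (cathode); E°cell = −0.335 − (−2.704) = +2.369 V with n = 3.
At equilibrium E = 0, so log K = nE°cell / 0.0592 = (3)(+2.369) / 0.0592 = 120.1.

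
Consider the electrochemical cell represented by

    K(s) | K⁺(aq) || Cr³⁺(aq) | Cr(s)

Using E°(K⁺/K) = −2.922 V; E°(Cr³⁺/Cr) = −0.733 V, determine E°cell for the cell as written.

+2.189 V

By convention the left-hand electrode in cell notation is the anode (oxidation) and the right-hand electrode is the cathode (reduction).
E°cell = E°(right) − E°(left) = −0.733 − (−2.922) = +2.189 V.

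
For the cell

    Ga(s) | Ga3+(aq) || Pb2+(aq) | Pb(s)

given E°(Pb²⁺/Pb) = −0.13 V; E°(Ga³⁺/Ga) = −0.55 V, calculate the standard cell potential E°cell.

By convention the left-hand electrode in cell notation is the anode (oxidation) and the right-hand electrode is the cathode (reduction).
E°cell = E°(right) − E°(left) = −0.13 − (−0.55) = +0.42 V.

+0.42 V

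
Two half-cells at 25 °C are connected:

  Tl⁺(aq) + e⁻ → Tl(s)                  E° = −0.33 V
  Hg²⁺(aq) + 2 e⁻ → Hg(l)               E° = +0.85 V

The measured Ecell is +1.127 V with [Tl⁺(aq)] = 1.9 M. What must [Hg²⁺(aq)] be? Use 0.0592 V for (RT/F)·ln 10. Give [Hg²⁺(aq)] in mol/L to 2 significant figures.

0.058 M

The Hg²⁺/Hg couple has the larger reduction potential, so it is the cathode: E°cell = +0.85 − (−0.33) = +1.18 V and n = 2.
From the Nernst equation, log Q = n(E° − E)/0.0592 = 2·(+1.18 − (+1.127))/0.0592 = 1.791.
The balanced reaction is Hg²⁺(aq) + 2 Tl(s) → Hg(l) + 2 Tl⁺(aq), so Q = [Tl⁺(aq)]^2 / [Hg²⁺(aq)].
Solving for the unknown gives log [Hg²⁺(aq)] = −1.233, so [Hg²⁺(aq)] ≈ 0.058 M.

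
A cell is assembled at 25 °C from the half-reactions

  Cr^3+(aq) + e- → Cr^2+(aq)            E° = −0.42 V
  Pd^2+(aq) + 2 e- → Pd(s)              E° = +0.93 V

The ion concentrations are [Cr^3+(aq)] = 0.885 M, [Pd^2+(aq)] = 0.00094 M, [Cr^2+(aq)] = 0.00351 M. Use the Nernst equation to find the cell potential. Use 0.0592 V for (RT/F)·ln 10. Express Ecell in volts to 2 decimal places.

Since E°(Pd²⁺/Pd) > E°(Cr³⁺/Cr²⁺), Pd²⁺/Pd serves as the cathode.
The standard potential is +0.93 − (−0.42) = +1.35 V and the balanced reaction transfers n = 2 electrons.
Balancing gives Pd^2+(aq) + 2 Cr^2+(aq) → Pd(s) + 2 Cr^3+(aq); hence Q = [Cr^3+(aq)]^2 / ([Pd^2+(aq)]·[Cr^2+(aq)]^2) = 6.76×10^7 (log Q = 7.830).
Applying E = E° − (RT ln10/nF)·log Q gives +1.35 − (0.0592/2)(7.830) = +1.12 V.

+1.12 V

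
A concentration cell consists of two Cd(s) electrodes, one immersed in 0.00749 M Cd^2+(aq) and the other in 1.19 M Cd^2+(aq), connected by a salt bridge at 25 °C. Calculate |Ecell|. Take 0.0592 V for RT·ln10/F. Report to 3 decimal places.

For a concentration cell E°cell = 0, since both electrodes use the same couple.
The compartment with the higher Cd^2+(aq) concentration (1.19 M) acts as the cathode; ions are reduced there and produced at the dilute (0.00749 M) anode.
With n = 2, Ecell = −(0.0592/2)·log([dilute]/[conc]) = −(0.0592/2)·log(0.00749/1.19) = +0.065 V.

0.065 V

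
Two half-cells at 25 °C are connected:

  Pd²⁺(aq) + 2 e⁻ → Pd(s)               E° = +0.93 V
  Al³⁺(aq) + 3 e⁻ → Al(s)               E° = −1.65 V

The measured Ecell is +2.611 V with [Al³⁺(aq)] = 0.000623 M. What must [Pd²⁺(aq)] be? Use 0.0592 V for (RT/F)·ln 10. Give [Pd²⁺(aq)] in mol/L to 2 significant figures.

0.081 M

Pd²⁺/Pd is the cathode (higher E°); E°cell = +0.93 − (−1.65) = +2.58 V with n = 6.
From the Nernst equation, log Q = n(E° − E)/0.0592 = 6·(+2.58 − (+2.611))/0.0592 = −3.142.
Balancing electrons gives 3 Pd²⁺(aq) + 2 Al(s) → 3 Pd(s) + 2 Al³⁺(aq); thus Q = [Al³⁺(aq)]^2 / [Pd²⁺(aq)]^3.
Isolating [Pd²⁺(aq)] in Q = 10^{−3.142} yields log [Pd²⁺(aq)] = −1.090, i.e. 0.081 M.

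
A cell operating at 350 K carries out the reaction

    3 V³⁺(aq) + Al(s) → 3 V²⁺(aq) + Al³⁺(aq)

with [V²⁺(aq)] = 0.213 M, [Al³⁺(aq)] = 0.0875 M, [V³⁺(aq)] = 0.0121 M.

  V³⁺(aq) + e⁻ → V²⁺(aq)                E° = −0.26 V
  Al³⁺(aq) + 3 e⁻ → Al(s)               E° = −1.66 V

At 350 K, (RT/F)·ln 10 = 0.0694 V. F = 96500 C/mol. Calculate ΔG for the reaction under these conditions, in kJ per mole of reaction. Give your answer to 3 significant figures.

−387 kJ/mol

E°cell = −0.26 − (−1.66) = +1.40 V; the balanced reaction transfers n = 3 electrons.
Q = ([V²⁺(aq)]^3·[Al³⁺(aq)]) / [V³⁺(aq)]^3 = 477, so log Q = 2.679 and E = +1.40 − (0.0694/3)(2.679) = +1.3380 V.
ΔG = −nFE = −(3)(96500)(+1.3380) J/mol = −387 kJ/mol.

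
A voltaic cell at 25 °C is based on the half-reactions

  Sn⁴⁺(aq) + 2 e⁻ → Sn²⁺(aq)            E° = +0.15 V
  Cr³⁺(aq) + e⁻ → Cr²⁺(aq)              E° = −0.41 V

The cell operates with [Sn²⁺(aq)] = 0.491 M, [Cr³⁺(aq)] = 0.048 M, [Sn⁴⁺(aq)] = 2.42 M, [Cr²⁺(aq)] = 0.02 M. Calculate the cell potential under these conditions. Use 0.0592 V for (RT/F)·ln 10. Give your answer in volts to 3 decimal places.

The Sn⁴⁺/Sn²⁺ couple has the more positive E°, so it is the cathode; Cr³⁺/Cr²⁺ is the anode.
E°cell = +0.15 − (−0.41) = +0.56 V, with n = 2 electrons transferred.
Balancing gives Sn⁴⁺(aq) + 2 Cr²⁺(aq) → Sn²⁺(aq) + 2 Cr³⁺(aq); hence Q = ([Sn²⁺(aq)]·[Cr³⁺(aq)]^2) / ([Sn⁴⁺(aq)]·[Cr²⁺(aq)]^2) = 1.17 (log Q = 0.068).
E = E° − (0.0592/n)·log Q = +0.56 − (0.0592/2)(0.068) = +0.558 V.

+0.558 V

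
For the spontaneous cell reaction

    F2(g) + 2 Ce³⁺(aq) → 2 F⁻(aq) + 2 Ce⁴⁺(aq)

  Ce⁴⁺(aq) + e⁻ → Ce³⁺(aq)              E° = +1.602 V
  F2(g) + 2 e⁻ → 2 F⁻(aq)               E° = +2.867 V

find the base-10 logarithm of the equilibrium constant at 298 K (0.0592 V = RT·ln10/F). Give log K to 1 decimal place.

log K = 42.7

The F₂/F⁻ couple is reduced (cathode); E°cell = +2.867 − (+1.602) = +1.265 V with n = 2.
At equilibrium E = 0, so log K = nE°cell / 0.0592 = (2)(+1.265) / 0.0592 = 42.7.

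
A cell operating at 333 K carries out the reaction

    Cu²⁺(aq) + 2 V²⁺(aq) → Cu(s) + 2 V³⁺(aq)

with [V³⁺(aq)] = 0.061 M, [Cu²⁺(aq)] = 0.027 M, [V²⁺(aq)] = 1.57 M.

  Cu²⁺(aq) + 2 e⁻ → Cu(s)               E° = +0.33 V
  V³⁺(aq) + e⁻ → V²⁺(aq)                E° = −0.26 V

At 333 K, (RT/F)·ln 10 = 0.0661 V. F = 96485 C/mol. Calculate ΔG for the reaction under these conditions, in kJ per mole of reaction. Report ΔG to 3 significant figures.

E°cell = +0.33 − (−0.26) = +0.59 V; the balanced reaction transfers n = 2 electrons.
Q = [V³⁺(aq)]^2 / ([Cu²⁺(aq)]·[V²⁺(aq)]^2) = 0.0559, so log Q = −1.253 and E = +0.59 − (0.0661/2)(−1.253) = +0.6314 V.
Then ΔG = −nFE = −2 × 96485 × +0.6314 J/mol = −122 kJ/mol.

−122 kJ/mol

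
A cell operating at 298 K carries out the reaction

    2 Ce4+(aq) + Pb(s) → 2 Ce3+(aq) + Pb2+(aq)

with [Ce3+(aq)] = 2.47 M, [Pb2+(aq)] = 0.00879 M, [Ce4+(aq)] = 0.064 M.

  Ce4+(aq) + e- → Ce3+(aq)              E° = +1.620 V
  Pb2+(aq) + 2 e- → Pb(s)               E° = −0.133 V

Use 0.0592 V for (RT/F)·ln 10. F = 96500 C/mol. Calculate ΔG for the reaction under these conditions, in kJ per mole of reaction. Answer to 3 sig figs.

E°cell = +1.620 − (−0.133) = +1.753 V; the balanced reaction transfers n = 2 electrons.
Q = ([Ce3+(aq)]^2·[Pb2+(aq)]) / [Ce4+(aq)]^2 = 13.1, so log Q = 1.117 and E = +1.753 − (0.0592/2)(1.117) = +1.7199 V.
Then ΔG = −nFE = −2 × 96500 × +1.7199 J/mol = −332 kJ/mol.

−332 kJ/mol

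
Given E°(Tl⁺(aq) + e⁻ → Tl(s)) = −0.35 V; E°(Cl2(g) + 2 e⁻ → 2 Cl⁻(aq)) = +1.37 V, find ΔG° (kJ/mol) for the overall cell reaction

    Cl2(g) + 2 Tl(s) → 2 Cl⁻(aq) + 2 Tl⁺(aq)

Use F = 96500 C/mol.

In the reaction as written Cl2(g) is reduced, so the Cl₂/Cl⁻ couple is the cathode and Tl⁺/Tl is the anode.
E°cell = +1.37 − (−0.35) = +1.72 V; balancing electrons gives n = 2.
ΔG° = −nFE°cell = −(2)(96500)(+1.72) J/mol = −332 kJ/mol.

−332 kJ/mol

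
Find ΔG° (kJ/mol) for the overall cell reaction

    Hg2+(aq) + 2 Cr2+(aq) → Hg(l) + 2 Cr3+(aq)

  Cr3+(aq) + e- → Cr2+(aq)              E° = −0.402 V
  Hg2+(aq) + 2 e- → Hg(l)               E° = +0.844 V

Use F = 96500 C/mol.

−240 kJ/mol

In the reaction as written Hg2+(aq) is reduced, so the Hg²⁺/Hg couple is the cathode and Cr³⁺/Cr²⁺ is the anode.
E°cell = +0.844 − (−0.402) = +1.246 V; balancing electrons gives n = 2.
ΔG° = −nFE°cell = −(2)(96500)(+1.246) J/mol = −240 kJ/mol.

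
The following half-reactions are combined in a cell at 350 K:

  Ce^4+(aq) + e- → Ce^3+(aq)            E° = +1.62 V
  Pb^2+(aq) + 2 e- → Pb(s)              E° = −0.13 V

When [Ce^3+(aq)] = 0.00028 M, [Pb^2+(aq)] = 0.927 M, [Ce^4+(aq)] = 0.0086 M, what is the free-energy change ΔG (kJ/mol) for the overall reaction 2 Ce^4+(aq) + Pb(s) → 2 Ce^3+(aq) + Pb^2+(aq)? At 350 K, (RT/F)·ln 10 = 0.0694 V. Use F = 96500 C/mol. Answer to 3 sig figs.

−358 kJ/mol

With Ce⁴⁺/Ce³⁺ reduced at the cathode, E°cell = +1.62 − (−0.13) = +1.75 V and n = 2.
Here Q = ([Ce^3+(aq)]^2·[Pb^2+(aq)]) / [Ce^4+(aq)]^2 = 0.000983 (log Q = −3.008), giving E = +1.75 − (0.0694/2)·(−3.008) = +1.8544 V.
ΔG = −nFE = −(2)(96500)(+1.8544) J/mol = −358 kJ/mol.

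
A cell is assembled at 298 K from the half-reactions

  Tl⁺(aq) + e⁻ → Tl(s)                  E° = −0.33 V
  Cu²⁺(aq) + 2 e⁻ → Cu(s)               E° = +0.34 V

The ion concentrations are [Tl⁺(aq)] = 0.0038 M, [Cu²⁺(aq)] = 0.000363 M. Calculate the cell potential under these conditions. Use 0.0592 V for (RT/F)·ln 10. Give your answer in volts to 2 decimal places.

Since E°(Cu²⁺/Cu) > E°(Tl⁺/Tl), Cu²⁺/Cu serves as the cathode.
The standard potential is +0.34 − (−0.33) = +0.67 V and the balanced reaction transfers n = 2 electrons.
Balancing gives Cu²⁺(aq) + 2 Tl(s) → Cu(s) + 2 Tl⁺(aq); hence Q = [Tl⁺(aq)]^2 / [Cu²⁺(aq)] = 0.0398 (log Q = −1.400).
Applying E = E° − (RT ln10/nF)·log Q gives +0.67 − (0.0592/2)(−1.400) = +0.71 V.

+0.71 V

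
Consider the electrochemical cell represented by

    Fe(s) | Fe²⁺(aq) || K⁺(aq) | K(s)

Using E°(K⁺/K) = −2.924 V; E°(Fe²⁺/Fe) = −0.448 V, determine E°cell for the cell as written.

−2.476 V

By convention the left-hand electrode in cell notation is the anode (oxidation) and the right-hand electrode is the cathode (reduction).
E°cell = E°(right) − E°(left) = −2.924 − (−0.448) = −2.476 V.
The negative sign shows that, as written, the cell would require an external voltage to drive the reaction.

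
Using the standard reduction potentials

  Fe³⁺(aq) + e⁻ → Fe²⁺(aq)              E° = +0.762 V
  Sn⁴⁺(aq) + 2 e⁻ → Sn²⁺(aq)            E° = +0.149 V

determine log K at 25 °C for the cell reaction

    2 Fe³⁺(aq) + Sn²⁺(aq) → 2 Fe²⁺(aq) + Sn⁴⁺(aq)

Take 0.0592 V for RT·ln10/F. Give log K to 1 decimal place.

log K = 20.7

The Fe³⁺/Fe²⁺ couple is reduced (cathode); E°cell = +0.762 − (+0.149) = +0.613 V with n = 2.
At equilibrium E = 0, so log K = nE°cell / 0.0592 = (2)(+0.613) / 0.0592 = 20.7.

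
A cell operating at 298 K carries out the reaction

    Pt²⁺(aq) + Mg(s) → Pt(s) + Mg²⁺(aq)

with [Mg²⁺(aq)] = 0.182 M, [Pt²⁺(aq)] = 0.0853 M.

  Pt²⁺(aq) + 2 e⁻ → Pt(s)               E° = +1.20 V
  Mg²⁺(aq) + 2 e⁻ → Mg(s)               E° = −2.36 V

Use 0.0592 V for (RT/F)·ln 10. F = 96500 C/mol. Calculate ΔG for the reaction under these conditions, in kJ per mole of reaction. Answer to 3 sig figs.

−685 kJ/mol

With Pt²⁺/Pt reduced at the cathode, E°cell = +1.20 − (−2.36) = +3.56 V and n = 2.
Here Q = [Mg²⁺(aq)] / [Pt²⁺(aq)] = 2.13 (log Q = 0.329), giving E = +3.56 − (0.0592/2)·(0.329) = +3.5503 V.
ΔG = −nFE = −(2)(96500)(+3.5503) J/mol = −685 kJ/mol.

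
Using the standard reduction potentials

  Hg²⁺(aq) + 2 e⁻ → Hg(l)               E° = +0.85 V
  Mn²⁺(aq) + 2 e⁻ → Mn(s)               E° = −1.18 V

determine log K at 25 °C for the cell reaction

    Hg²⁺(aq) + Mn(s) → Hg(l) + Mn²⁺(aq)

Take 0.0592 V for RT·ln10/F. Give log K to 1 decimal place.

log K = 68.6

The Hg²⁺/Hg couple is reduced (cathode); E°cell = +0.85 − (−1.18) = +2.03 V with n = 2.
At equilibrium E = 0, so log K = nE°cell / 0.0592 = (2)(+2.03) / 0.0592 = 68.6.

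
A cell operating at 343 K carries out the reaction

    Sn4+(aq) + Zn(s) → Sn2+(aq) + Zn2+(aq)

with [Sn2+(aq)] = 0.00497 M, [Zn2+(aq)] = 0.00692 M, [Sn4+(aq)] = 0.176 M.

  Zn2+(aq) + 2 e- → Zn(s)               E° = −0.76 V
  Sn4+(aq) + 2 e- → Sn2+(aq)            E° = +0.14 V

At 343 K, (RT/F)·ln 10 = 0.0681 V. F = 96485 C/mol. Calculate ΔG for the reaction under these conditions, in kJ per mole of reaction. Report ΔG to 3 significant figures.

−198 kJ/mol

With Sn⁴⁺/Sn²⁺ reduced at the cathode, E°cell = +0.14 − (−0.76) = +0.90 V and n = 2.
Here Q = ([Sn2+(aq)]·[Zn2+(aq)]) / [Sn4+(aq)] = 0.000195 (log Q = −3.709), giving E = +0.90 − (0.0681/2)·(−3.709) = +1.0263 V.
ΔG = −nFE = −(2)(96485)(+1.0263) J/mol = −198 kJ/mol.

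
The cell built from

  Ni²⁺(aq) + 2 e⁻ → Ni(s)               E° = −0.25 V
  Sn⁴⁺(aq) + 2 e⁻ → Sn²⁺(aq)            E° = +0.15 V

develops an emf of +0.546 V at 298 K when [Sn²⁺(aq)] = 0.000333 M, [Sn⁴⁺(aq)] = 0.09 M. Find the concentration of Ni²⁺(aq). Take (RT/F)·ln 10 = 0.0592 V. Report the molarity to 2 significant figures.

0.0032 M

With Sn⁴⁺/Sn²⁺ at the cathode and Ni²⁺/Ni at the anode, E°cell = +0.15 − (−0.25) = +0.40 V (n = 2).
Rearranging E = E° − (0.0592/n)·log Q gives log Q = 2(+0.40 − (+0.546))/0.0592 = −4.932.
For Sn⁴⁺(aq) + Ni(s) → Sn²⁺(aq) + Ni²⁺(aq), the reaction quotient is Q = ([Sn²⁺(aq)]·[Ni²⁺(aq)]) / [Sn⁴⁺(aq)].
Solving for the unknown gives log [Ni²⁺(aq)] = −2.500, so [Ni²⁺(aq)] ≈ 0.0032 M.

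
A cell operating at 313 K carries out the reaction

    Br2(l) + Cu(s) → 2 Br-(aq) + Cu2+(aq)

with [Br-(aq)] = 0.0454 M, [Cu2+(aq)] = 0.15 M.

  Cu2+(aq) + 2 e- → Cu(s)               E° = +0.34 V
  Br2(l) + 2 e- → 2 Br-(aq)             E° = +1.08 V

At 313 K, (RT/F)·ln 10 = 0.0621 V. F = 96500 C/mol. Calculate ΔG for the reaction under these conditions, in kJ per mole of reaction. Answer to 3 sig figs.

E°cell = +1.08 − (+0.34) = +0.74 V; the balanced reaction transfers n = 2 electrons.
Q = [Br-(aq)]^2·[Cu2+(aq)] = 0.000309, so log Q = −3.510 and E = +0.74 − (0.0621/2)(−3.510) = +0.8490 V.
ΔG = −nFE = −(2)(96500)(+0.8490) J/mol = −164 kJ/mol.

−164 kJ/mol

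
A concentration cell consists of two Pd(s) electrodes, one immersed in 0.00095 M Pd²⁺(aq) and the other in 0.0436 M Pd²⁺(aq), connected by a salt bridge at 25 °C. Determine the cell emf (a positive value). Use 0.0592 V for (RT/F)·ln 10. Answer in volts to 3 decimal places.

For a concentration cell E°cell = 0, since both electrodes use the same couple.
The compartment with the higher Pd²⁺(aq) concentration (0.0436 M) acts as the cathode; ions are reduced there and produced at the dilute (0.00095 M) anode.
With n = 2, Ecell = −(0.0592/2)·log([dilute]/[conc]) = −(0.0592/2)·log(0.00095/0.0436) = +0.049 V.

0.049 V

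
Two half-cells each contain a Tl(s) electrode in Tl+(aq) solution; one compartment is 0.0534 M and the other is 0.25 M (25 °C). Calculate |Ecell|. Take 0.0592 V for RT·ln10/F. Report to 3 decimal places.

0.040 V

For a concentration cell E°cell = 0, since both electrodes use the same couple.
The compartment with the higher Tl+(aq) concentration (0.25 M) acts as the cathode; ions are reduced there and produced at the dilute (0.0534 M) anode.
With n = 1, Ecell = −(0.0592/1)·log([dilute]/[conc]) = −(0.0592/1)·log(0.0534/0.25) = +0.040 V.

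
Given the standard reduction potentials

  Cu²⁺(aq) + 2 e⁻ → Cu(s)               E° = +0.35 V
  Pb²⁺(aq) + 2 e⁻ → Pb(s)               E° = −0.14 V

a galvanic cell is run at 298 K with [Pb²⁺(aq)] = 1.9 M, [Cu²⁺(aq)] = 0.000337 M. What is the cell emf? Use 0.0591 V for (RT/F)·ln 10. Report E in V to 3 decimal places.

Since E°(Cu²⁺/Cu) > E°(Pb²⁺/Pb), Cu²⁺/Cu serves as the cathode.
The standard potential is +0.35 − (−0.14) = +0.49 V and the balanced reaction transfers n = 2 electrons.
The balanced reaction is Cu²⁺(aq) + Pb(s) → Cu(s) + Pb²⁺(aq), so Q = [Pb²⁺(aq)] / [Cu²⁺(aq)] = 5.64×10^3 and log Q = 3.751.
Applying E = E° − (RT ln10/nF)·log Q gives +0.49 − (0.0591/2)(3.751) = +0.379 V.

+0.379 V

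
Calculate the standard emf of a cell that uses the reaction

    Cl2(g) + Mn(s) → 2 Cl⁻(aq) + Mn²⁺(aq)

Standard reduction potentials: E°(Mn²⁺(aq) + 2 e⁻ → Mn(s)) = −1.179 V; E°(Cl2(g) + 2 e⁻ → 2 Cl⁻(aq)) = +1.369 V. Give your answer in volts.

+2.548 V

In the reaction as written, Cl2(g) is reduced (cathode) and Mn²⁺(aq) is produced by oxidation at the anode.
E°cell = E°(cathode) − E°(anode) = +1.369 − (−1.179) = +2.548 V.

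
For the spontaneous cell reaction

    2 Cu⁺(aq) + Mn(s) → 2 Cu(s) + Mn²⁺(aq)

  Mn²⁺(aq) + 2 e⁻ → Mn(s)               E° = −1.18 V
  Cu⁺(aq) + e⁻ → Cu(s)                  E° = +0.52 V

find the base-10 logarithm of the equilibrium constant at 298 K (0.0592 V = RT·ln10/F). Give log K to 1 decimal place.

log K = 57.4

The Cu⁺/Cu couple is reduced (cathode); E°cell = +0.52 − (−1.18) = +1.70 V with n = 2.
At equilibrium E = 0, so log K = nE°cell / 0.0592 = (2)(+1.70) / 0.0592 = 57.4.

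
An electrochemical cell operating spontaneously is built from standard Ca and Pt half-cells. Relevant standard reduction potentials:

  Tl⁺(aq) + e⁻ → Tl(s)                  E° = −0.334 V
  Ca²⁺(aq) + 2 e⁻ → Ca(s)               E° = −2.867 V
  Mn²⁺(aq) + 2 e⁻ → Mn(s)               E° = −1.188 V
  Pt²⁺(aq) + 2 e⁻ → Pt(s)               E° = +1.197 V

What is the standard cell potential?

+4.064 V

Of the two couples in this cell, the one with the more positive reduction potential is reduced at the cathode: here that is Pt²⁺/Pt (+1.197 V); Ca²⁺/Ca (−2.867 V) is the anode.
E°cell = E°(cathode) − E°(anode) = +1.197 − (−2.867) = +4.064 V.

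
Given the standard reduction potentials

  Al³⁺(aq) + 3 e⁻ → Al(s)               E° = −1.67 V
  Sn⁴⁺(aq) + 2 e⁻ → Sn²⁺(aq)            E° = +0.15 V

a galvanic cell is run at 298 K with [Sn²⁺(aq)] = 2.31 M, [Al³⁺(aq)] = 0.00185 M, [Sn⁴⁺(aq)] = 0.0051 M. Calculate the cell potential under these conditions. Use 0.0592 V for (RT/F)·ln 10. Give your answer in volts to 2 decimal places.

Since E°(Sn⁴⁺/Sn²⁺) > E°(Al³⁺/Al), Sn⁴⁺/Sn²⁺ serves as the cathode.
E°cell = +0.15 − (−1.67) = +1.82 V, with n = 6 electrons transferred.
Balancing gives 3 Sn⁴⁺(aq) + 2 Al(s) → 3 Sn²⁺(aq) + 2 Al³⁺(aq); hence Q = ([Sn²⁺(aq)]^3·[Al³⁺(aq)]^2) / [Sn⁴⁺(aq)]^3 = 318 (log Q = 2.502).
By the Nernst equation, E = +1.82 − (0.0592/6)·(2.502) = +1.80 V.

+1.80 V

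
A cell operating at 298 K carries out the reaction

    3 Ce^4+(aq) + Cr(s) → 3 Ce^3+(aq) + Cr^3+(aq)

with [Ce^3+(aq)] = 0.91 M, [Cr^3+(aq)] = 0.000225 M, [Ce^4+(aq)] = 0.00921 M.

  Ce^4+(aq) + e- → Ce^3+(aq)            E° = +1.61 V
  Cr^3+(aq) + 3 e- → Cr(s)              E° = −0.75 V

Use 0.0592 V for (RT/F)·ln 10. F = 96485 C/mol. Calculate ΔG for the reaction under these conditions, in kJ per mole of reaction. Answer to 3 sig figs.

The standard cell potential is +1.61 − (−0.75) = +2.36 V, with n = 3 electrons in the balanced equation.
Here Q = ([Ce^3+(aq)]^3·[Cr^3+(aq)]) / [Ce^4+(aq)]^3 = 217 (log Q = 2.337), giving E = +2.36 − (0.0592/3)·(2.337) = +2.3139 V.
ΔG = −nFE = −(3)(96485)(+2.3139) J/mol = −670 kJ/mol.

−670 kJ/mol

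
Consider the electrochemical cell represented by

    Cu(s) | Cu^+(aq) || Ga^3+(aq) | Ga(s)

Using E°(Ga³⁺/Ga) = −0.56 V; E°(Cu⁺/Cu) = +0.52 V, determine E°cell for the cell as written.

By convention the left-hand electrode in cell notation is the anode (oxidation) and the right-hand electrode is the cathode (reduction).
E°cell = E°(right) − E°(left) = −0.56 − (+0.52) = −1.08 V.
The negative sign shows that, as written, the cell would require an external voltage to drive the reaction.

−1.08 V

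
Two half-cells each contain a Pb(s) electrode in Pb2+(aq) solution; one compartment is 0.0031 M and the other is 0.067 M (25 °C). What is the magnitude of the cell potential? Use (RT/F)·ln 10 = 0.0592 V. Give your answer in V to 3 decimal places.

0.040 V

For a concentration cell E°cell = 0, since both electrodes use the same couple.
The compartment with the higher Pb2+(aq) concentration (0.067 M) acts as the cathode; ions are reduced there and produced at the dilute (0.0031 M) anode.
With n = 2, Ecell = −(0.0592/2)·log([dilute]/[conc]) = −(0.0592/2)·log(0.0031/0.067) = +0.040 V.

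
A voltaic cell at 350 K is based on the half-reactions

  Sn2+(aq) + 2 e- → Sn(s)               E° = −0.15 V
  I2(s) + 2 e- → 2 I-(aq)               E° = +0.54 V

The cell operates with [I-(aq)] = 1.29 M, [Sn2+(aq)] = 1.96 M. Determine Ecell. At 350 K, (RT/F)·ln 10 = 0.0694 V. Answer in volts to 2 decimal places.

+0.67 V

Since E°(I₂/I⁻) > E°(Sn²⁺/Sn), I₂/I⁻ serves as the cathode.
E°cell = E°cat − E°an = +0.54 − (−0.15) = +0.69 V; n = 2.
The balanced reaction is I2(s) + Sn(s) → 2 I-(aq) + Sn2+(aq), so Q = [I-(aq)]^2·[Sn2+(aq)] = 3.26 and log Q = 0.513.
By the Nernst equation, E = +0.69 − (0.0694/2)·(0.513) = +0.67 V.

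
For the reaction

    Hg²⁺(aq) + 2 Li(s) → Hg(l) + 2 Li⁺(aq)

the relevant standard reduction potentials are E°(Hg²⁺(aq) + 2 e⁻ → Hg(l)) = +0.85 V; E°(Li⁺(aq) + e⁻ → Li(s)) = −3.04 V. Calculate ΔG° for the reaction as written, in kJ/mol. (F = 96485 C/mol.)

In the reaction as written Hg²⁺(aq) is reduced, so the Hg²⁺/Hg couple is the cathode and Li⁺/Li is the anode.
E°cell = +0.85 − (−3.04) = +3.89 V; balancing electrons gives n = 2.
ΔG° = −nFE°cell = −(2)(96485)(+3.89) J/mol = −751 kJ/mol.

−751 kJ/mol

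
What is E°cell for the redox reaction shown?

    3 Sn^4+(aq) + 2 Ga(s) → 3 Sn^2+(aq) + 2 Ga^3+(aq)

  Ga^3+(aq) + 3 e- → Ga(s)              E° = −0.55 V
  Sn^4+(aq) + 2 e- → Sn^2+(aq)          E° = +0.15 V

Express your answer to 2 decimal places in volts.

In the reaction as written, Sn^4+(aq) is reduced (cathode) and Ga^3+(aq) is produced by oxidation at the anode.
E°cell = E°(cathode) − E°(anode) = +0.15 − (−0.55) = +0.70 V.
The positive value indicates the reaction is spontaneous as written.

+0.70 V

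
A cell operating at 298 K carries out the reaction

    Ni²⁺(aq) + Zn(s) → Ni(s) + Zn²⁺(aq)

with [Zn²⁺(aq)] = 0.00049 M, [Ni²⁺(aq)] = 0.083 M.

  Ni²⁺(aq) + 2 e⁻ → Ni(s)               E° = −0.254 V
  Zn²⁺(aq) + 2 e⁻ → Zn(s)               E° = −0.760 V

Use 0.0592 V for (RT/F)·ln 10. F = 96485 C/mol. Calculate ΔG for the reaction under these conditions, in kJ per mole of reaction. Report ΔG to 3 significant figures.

−110 kJ/mol

E°cell = −0.254 − (−0.760) = +0.506 V; the balanced reaction transfers n = 2 electrons.
The reaction quotient is [Zn²⁺(aq)] / [Ni²⁺(aq)] = 0.0059; by Nernst, E = +0.506 − (0.0592/2)(−2.229) = +0.5720 V.
ΔG = −nFE = −(2)(96485)(+0.5720) J/mol = −110 kJ/mol.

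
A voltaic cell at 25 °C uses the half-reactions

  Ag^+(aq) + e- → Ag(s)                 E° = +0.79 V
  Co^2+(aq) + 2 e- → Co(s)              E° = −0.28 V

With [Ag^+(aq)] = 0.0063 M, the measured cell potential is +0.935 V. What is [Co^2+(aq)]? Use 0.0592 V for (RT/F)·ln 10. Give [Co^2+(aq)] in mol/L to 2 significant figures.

Ag⁺/Ag is the cathode (higher E°); E°cell = +0.79 − (−0.28) = +1.07 V with n = 2.
Since E = E° − (0.0592/n)·log Q, log Q = n(E° − E)/0.0592 = 4.561.
The balanced reaction is 2 Ag^+(aq) + Co(s) → 2 Ag(s) + Co^2+(aq), so Q = [Co^2+(aq)] / [Ag^+(aq)]^2.
Substituting the known concentrations and solving, log [Co^2+(aq)] = 0.160 and [Co^2+(aq)] = 1.4 M.

1.4 M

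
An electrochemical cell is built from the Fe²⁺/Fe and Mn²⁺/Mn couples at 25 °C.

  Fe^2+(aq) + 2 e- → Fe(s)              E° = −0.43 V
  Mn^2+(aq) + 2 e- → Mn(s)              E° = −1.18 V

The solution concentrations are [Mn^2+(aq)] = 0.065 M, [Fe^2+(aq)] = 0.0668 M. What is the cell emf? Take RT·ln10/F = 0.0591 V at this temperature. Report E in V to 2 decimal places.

+0.75 V

The Fe²⁺/Fe couple has the more positive E°, so it is the cathode; Mn²⁺/Mn is the anode.
E°cell = −0.43 − (−1.18) = +0.75 V, with n = 2 electrons transferred.
For the overall reaction Fe^2+(aq) + Mn(s) → Fe(s) + Mn^2+(aq), Q = [Mn^2+(aq)] / [Fe^2+(aq)] = 0.973, giving log Q = −0.012.
E = E° − (0.0591/n)·log Q = +0.75 − (0.0591/2)(−0.012) = +0.75 V.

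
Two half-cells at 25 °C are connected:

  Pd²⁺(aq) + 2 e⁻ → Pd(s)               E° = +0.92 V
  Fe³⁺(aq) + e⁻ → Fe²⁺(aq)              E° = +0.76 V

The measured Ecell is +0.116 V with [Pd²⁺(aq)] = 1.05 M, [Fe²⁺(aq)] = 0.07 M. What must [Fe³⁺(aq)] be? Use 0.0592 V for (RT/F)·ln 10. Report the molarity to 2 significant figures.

0.40 M

With Pd²⁺/Pd at the cathode and Fe³⁺/Fe²⁺ at the anode, E°cell = +0.92 − (+0.76) = +0.16 V (n = 2).
Rearranging E = E° − (0.0592/n)·log Q gives log Q = 2(+0.16 − (+0.116))/0.0592 = 1.486.
The balanced reaction is Pd²⁺(aq) + 2 Fe²⁺(aq) → Pd(s) + 2 Fe³⁺(aq), so Q = [Fe³⁺(aq)]^2 / ([Pd²⁺(aq)]·[Fe²⁺(aq)]^2).
Isolating [Fe³⁺(aq)] in Q = 10^{1.486} yields log [Fe³⁺(aq)] = −0.401, i.e. 0.40 M.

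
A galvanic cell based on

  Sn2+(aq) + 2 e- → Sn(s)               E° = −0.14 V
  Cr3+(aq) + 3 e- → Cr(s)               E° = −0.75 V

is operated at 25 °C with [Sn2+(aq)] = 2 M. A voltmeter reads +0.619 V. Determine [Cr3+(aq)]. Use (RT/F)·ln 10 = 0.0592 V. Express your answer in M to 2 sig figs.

With Sn²⁺/Sn at the cathode and Cr³⁺/Cr at the anode, E°cell = −0.14 − (−0.75) = +0.61 V (n = 6).
Rearranging E = E° − (0.0592/n)·log Q gives log Q = 6(+0.61 − (+0.619))/0.0592 = −0.912.
For 3 Sn2+(aq) + 2 Cr(s) → 3 Sn(s) + 2 Cr3+(aq), the reaction quotient is Q = [Cr3+(aq)]^2 / [Sn2+(aq)]^3.
Isolating [Cr3+(aq)] in Q = 10^{−0.912} yields log [Cr3+(aq)] = −0.004, i.e. 0.99 M.

0.99 M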